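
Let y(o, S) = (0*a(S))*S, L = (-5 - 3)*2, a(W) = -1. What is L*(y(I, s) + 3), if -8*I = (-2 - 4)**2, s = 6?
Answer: -48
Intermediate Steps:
L = -16 (L = -8*2 = -16)
I = -9/2 (I = -(-2 - 4)**2/8 = -1/8*(-6)**2 = -1/8*36 = -9/2 ≈ -4.5000)
y(o, S) = 0 (y(o, S) = (0*(-1))*S = 0*S = 0)
L*(y(I, s) + 3) = -16*(0 + 3) = -16*3 = -48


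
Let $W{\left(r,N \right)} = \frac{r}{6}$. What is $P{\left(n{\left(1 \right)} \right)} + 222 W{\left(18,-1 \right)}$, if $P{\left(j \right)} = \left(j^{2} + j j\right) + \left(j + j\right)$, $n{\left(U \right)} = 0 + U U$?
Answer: $670$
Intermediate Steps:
$W{\left(r,N \right)} = \frac{r}{6}$ ($W{\left(r,N \right)} = r \frac{1}{6} = \frac{r}{6}$)
$n{\left(U \right)} = U^{2}$ ($n{\left(U \right)} = 0 + U^{2} = U^{2}$)
$P{\left(j \right)} = 2 j + 2 j^{2}$ ($P{\left(j \right)} = \left(j^{2} + j^{2}\right) + 2 j = 2 j^{2} + 2 j = 2 j + 2 j^{2}$)
$P{\left(n{\left(1 \right)} \right)} + 222 W{\left(18,-1 \right)} = 2 \cdot 1^{2} \left(1 + 1^{2}\right) + 222 \cdot \frac{1}{6} \cdot 18 = 2 \cdot 1 \left(1 + 1\right) + 222 \cdot 3 = 2 \cdot 1 \cdot 2 + 666 = 4 + 666 = 670$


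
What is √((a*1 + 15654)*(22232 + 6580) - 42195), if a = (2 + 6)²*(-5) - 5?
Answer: √441616953 ≈ 21015.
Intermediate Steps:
a = -325 (a = 8²*(-5) - 5 = 64*(-5) - 5 = -320 - 5 = -325)
√((a*1 + 15654)*(22232 + 6580) - 42195) = √((-325*1 + 15654)*(22232 + 6580) - 42195) = √((-325 + 15654)*28812 - 42195) = √(15329*28812 - 42195) = √(441659148 - 42195) = √441616953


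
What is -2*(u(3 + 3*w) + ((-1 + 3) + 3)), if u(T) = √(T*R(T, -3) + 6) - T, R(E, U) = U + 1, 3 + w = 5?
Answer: 8 - 4*I*√3 ≈ 8.0 - 6.9282*I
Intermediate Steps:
w = 2 (w = -3 + 5 = 2)
R(E, U) = 1 + U
u(T) = √(6 - 2*T) - T (u(T) = √(T*(1 - 3) + 6) - T = √(T*(-2) + 6) - T = √(-2*T + 6) - T = √(6 - 2*T) - T)
-2*(u(3 + 3*w) + ((-1 + 3) + 3)) = -2*((√(6 - 2*(3 + 3*2)) - (3 + 3*2)) + ((-1 + 3) + 3)) = -2*((√(6 - 2*(3 + 6)) - (3 + 6)) + (2 + 3)) = -2*((√(6 - 2*9) - 1*9) + 5) = -2*((√(6 - 18) - 9) + 5) = -2*((√(-12) - 9) + 5) = -2*((2*I*√3 - 9) + 5) = -2*((-9 + 2*I*√3) + 5) = -2*(-4 + 2*I*√3) = 8 - 4*I*√3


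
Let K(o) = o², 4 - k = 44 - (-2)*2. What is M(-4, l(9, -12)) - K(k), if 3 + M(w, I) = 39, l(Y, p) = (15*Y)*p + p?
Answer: -1900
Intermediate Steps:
l(Y, p) = p + 15*Y*p (l(Y, p) = 15*Y*p + p = p + 15*Y*p)
k = -44 (k = 4 - (44 - (-2)*2) = 4 - (44 - 1*(-4)) = 4 - (44 + 4) = 4 - 1*48 = 4 - 48 = -44)
M(w, I) = 36 (M(w, I) = -3 + 39 = 36)
M(-4, l(9, -12)) - K(k) = 36 - 1*(-44)² = 36 - 1*1936 = 36 - 1936 = -1900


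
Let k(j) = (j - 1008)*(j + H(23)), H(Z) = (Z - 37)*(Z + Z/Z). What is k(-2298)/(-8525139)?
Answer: -2902668/2841713 ≈ -1.0215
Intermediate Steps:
H(Z) = (1 + Z)*(-37 + Z) (H(Z) = (-37 + Z)*(Z + 1) = (-37 + Z)*(1 + Z) = (1 + Z)*(-37 + Z))
k(j) = (-1008 + j)*(-336 + j) (k(j) = (j - 1008)*(j + (-37 + 23**2 - 36*23)) = (-1008 + j)*(j + (-37 + 529 - 828)) = (-1008 + j)*(j - 336) = (-1008 + j)*(-336 + j))
k(-2298)/(-8525139) = (338688 + (-2298)**2 - 1344*(-2298))/(-8525139) = (338688 + 5280804 + 3088512)*(-1/8525139) = 8708004*(-1/8525139) = -2902668/2841713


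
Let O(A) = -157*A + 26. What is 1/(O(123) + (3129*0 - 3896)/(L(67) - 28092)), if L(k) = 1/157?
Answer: -4410443/85054781583 ≈ -5.1854e-5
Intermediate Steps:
L(k) = 1/157
O(A) = 26 - 157*A
1/(O(123) + (3129*0 - 3896)/(L(67) - 28092)) = 1/((26 - 157*123) + (3129*0 - 3896)/(1/157 - 28092)) = 1/((26 - 19311) + (0 - 3896)/(-4410443/157)) = 1/(-19285 - 3896*(-157/4410443)) = 1/(-19285 + 611672/4410443) = 1/(-85054781583/4410443) = -4410443/85054781583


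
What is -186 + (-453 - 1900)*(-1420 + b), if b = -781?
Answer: 5178767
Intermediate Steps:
-186 + (-453 - 1900)*(-1420 + b) = -186 + (-453 - 1900)*(-1420 - 781) = -186 - 2353*(-2201) = -186 + 5178953 = 5178767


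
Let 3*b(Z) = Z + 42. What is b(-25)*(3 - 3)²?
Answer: 0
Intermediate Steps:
b(Z) = 14 + Z/3 (b(Z) = (Z + 42)/3 = (42 + Z)/3 = 14 + Z/3)
b(-25)*(3 - 3)² = (14 + (⅓)*(-25))*(3 - 3)² = (14 - 25/3)*0² = (17/3)*0 = 0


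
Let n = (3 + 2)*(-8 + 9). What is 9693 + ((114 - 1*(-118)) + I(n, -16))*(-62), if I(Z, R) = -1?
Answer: -4629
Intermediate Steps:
n = 5 (n = 5*1 = 5)
9693 + ((114 - 1*(-118)) + I(n, -16))*(-62) = 9693 + ((114 - 1*(-118)) - 1)*(-62) = 9693 + ((114 + 118) - 1)*(-62) = 9693 + (232 - 1)*(-62) = 9693 + 231*(-62) = 9693 - 14322 = -4629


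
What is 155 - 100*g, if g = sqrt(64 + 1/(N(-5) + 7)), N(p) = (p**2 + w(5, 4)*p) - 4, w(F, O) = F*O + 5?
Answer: 155 - 100*sqrt(602079)/97 ≈ -644.94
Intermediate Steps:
w(F, O) = 5 + F*O
N(p) = -4 + p**2 + 25*p (N(p) = (p**2 + (5 + 5*4)*p) - 4 = (p**2 + (5 + 20)*p) - 4 = (p**2 + 25*p) - 4 = -4 + p**2 + 25*p)
g = sqrt(602079)/97 (g = sqrt(64 + 1/((-4 + (-5)**2 + 25*(-5)) + 7)) = sqrt(64 + 1/((-4 + 25 - 125) + 7)) = sqrt(64 + 1/(-104 + 7)) = sqrt(64 + 1/(-97)) = sqrt(64 - 1/97) = sqrt(6207/97) = sqrt(602079)/97 ≈ 7.9994)
155 - 100*g = 155 - 100*sqrt(602079)/97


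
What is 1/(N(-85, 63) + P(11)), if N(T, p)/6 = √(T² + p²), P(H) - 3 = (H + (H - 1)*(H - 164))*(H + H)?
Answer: -33415/1116159241 - 6*√11194/1116159241 ≈ -3.0506e-5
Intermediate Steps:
P(H) = 3 + 2*H*(H + (-1 + H)*(-164 + H)) (P(H) = 3 + (H + (H - 1)*(H - 164))*(H + H) = 3 + (H + (-1 + H)*(-164 + H))*(2*H) = 3 + 2*H*(H + (-1 + H)*(-164 + H)))
N(T, p) = 6*√(T² + p²)
1/(N(-85, 63) + P(11)) = 1/(6*√((-85)² + 63²) + (3 - 328*11² + 2*11³ + 328*11)) = 1/(6*√(7225 + 3969) + (3 - 328*121 + 2*1331 + 3608)) = 1/(6*√11194 + (3 - 39688 + 2662 + 3608)) = 1/(6*√11194 - 33415) = 1/(-33415 + 6*√11194)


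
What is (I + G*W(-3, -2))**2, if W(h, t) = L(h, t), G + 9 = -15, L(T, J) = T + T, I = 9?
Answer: 23409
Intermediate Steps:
L(T, J) = 2*T
G = -24 (G = -9 - 15 = -24)
W(h, t) = 2*h
(I + G*W(-3, -2))**2 = (9 - 48*(-3))**2 = (9 - 24*(-6))**2 = (9 + 144)**2 = 153**2 = 23409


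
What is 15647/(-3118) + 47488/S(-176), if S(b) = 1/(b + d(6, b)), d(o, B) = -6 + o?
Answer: -26059910431/3118 ≈ -8.3579e+6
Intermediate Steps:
S(b) = 1/b (S(b) = 1/(b + (-6 + 6)) = 1/(b + 0) = 1/b)
15647/(-3118) + 47488/S(-176) = 15647/(-3118) + 47488/(1/(-176)) = 15647*(-1/3118) + 47488/(-1/176) = -15647/3118 + 47488*(-176) = -15647/3118 - 8357888 = -26059910431/3118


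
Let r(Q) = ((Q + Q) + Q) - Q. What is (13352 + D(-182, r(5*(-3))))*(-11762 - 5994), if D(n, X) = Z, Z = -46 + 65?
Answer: -237415476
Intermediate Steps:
r(Q) = 2*Q (r(Q) = (2*Q + Q) - Q = 3*Q - Q = 2*Q)
Z = 19
D(n, X) = 19
(13352 + D(-182, r(5*(-3))))*(-11762 - 5994) = (13352 + 19)*(-11762 - 5994) = 13371*(-17756) = -237415476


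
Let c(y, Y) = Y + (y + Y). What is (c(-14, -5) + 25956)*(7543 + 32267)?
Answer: 1032352920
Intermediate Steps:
c(y, Y) = y + 2*Y (c(y, Y) = Y + (Y + y) = y + 2*Y)
(c(-14, -5) + 25956)*(7543 + 32267) = ((-14 + 2*(-5)) + 25956)*(7543 + 32267) = ((-14 - 10) + 25956)*39810 = (-24 + 25956)*39810 = 25932*39810 = 1032352920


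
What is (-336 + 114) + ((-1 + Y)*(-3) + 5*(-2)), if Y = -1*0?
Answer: -229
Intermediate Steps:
Y = 0
(-336 + 114) + ((-1 + Y)*(-3) + 5*(-2)) = (-336 + 114) + ((-1 + 0)*(-3) + 5*(-2)) = -222 + (-1*(-3) - 10) = -222 + (3 - 10) = -222 - 7 = -229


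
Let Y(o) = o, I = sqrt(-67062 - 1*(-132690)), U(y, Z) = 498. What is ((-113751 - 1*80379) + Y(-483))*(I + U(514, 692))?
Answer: -96917274 - 1167678*sqrt(1823) ≈ -1.4677e+8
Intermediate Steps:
I = 6*sqrt(1823) (I = sqrt(-67062 + 132690) = sqrt(65628) = 6*sqrt(1823) ≈ 256.18)
((-113751 - 1*80379) + Y(-483))*(I + U(514, 692)) = ((-113751 - 1*80379) - 483)*(6*sqrt(1823) + 498) = ((-113751 - 80379) - 483)*(498 + 6*sqrt(1823)) = (-194130 - 483)*(498 + 6*sqrt(1823)) = -194613*(498 + 6*sqrt(1823)) = -96917274 - 1167678*sqrt(1823)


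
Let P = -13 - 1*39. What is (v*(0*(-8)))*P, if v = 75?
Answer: 0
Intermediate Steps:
P = -52 (P = -13 - 39 = -52)
(v*(0*(-8)))*P = (75*(0*(-8)))*(-52) = (75*0)*(-52) = 0*(-52) = 0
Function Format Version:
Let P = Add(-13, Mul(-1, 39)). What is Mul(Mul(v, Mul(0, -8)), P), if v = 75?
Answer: 0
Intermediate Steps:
P = -52 (P = Add(-13, -39) = -52)
Mul(Mul(v, Mul(0, -8)), P) = Mul(Mul(75, Mul(0, -8)), -52) = Mul(Mul(75, 0), -52) = Mul(0, -52) = 0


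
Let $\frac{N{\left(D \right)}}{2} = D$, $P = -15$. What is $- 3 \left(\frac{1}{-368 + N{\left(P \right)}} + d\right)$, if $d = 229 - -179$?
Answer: $- \frac{487149}{398} \approx -1224.0$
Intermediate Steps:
$d = 408$ ($d = 229 + 179 = 408$)
$N{\left(D \right)} = 2 D$
$- 3 \left(\frac{1}{-368 + N{\left(P \right)}} + d\right) = - 3 \left(\frac{1}{-368 + 2 \left(-15\right)} + 408\right) = - 3 \left(\frac{1}{-368 - 30} + 408\right) = - 3 \left(\frac{1}{-398} + 408\right) = - 3 \left(- \frac{1}{398} + 408\right) = \left(-3\right) \frac{162383}{398} = - \frac{487149}{398}$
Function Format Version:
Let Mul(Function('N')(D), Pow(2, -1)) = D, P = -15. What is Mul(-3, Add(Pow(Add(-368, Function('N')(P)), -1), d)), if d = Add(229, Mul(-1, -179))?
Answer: Rational(-487149, 398) ≈ -1224.0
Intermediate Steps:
d = 408 (d = Add(229, 179) = 408)
Function('N')(D) = Mul(2, D)
Mul(-3, Add(Pow(Add(-368, Function('N')(P)), -1), d)) = Mul(-3, Add(Pow(Add(-368, Mul(2, -15)), -1), 408)) = Mul(-3, Add(Pow(Add(-368, -30), -1), 408)) = Mul(-3, Add(Pow(-398, -1), 408)) = Mul(-3, Add(Rational(-1, 398), 408)) = Mul(-3, Rational(162383, 398)) = Rational(-487149, 398)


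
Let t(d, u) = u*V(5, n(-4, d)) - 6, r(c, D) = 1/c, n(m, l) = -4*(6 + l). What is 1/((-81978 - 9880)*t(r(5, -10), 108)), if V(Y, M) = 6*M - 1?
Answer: 5/7433333076 ≈ 6.7265e-10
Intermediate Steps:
n(m, l) = -24 - 4*l
V(Y, M) = -1 + 6*M
t(d, u) = -6 + u*(-145 - 24*d) (t(d, u) = u*(-1 + 6*(-24 - 4*d)) - 6 = u*(-1 + (-144 - 24*d)) - 6 = u*(-145 - 24*d) - 6 = -6 + u*(-145 - 24*d))
1/((-81978 - 9880)*t(r(5, -10), 108)) = 1/((-81978 - 9880)*(-6 - 1*108*(145 + 24/5))) = 1/((-91858)*(-6 - 1*108*(145 + 24*(⅕)))) = -1/(91858*(-6 - 1*108*(145 + 24/5))) = -1/(91858*(-6 - 1*108*749/5)) = -1/(91858*(-6 - 80892/5)) = -1/(91858*(-80922/5)) = -1/91858*(-5/80922) = 5/7433333076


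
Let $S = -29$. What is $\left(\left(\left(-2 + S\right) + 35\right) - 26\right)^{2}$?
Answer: $484$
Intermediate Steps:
$\left(\left(\left(-2 + S\right) + 35\right) - 26\right)^{2} = \left(\left(\left(-2 - 29\right) + 35\right) - 26\right)^{2} = \left(\left(-31 + 35\right) - 26\right)^{2} = \left(4 - 26\right)^{2} = \left(-22\right)^{2} = 484$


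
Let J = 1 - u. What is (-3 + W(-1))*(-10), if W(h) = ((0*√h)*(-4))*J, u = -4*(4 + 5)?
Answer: 30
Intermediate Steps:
u = -36 (u = -4*9 = -36)
J = 37 (J = 1 - 1*(-36) = 1 + 36 = 37)
W(h) = 0 (W(h) = ((0*√h)*(-4))*37 = (0*(-4))*37 = 0*37 = 0)
(-3 + W(-1))*(-10) = (-3 + 0)*(-10) = -3*(-10) = 30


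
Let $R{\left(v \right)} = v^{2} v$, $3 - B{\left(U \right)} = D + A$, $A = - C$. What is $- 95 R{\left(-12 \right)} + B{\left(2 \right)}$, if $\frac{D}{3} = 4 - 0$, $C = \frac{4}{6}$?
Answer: $\frac{492455}{3} \approx 1.6415 \cdot 10^{5}$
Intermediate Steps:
$C = \frac{2}{3}$ ($C = 4 \cdot \frac{1}{6} = \frac{2}{3} \approx 0.66667$)
$D = 12$ ($D = 3 \left(4 - 0\right) = 3 \left(4 + 0\right) = 3 \cdot 4 = 12$)
$A = - \frac{2}{3}$ ($A = \left(-1\right) \frac{2}{3} = - \frac{2}{3} \approx -0.66667$)
$B{\left(U \right)} = - \frac{25}{3}$ ($B{\left(U \right)} = 3 - \left(12 - \frac{2}{3}\right) = 3 - \frac{34}{3} = - \frac{25}{3}$)
$R{\left(v \right)} = v^{3}$
$- 95 R{\left(-12 \right)} + B{\left(2 \right)} = - 95 \left(-12\right)^{3} - \frac{25}{3} = \left(-95\right) \left(-1728\right) - \frac{25}{3} = 164160 - \frac{25}{3} = \frac{492455}{3}$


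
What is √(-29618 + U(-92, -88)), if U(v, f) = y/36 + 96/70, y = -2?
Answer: I*√1306095770/210 ≈ 172.09*I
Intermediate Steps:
U(v, f) = 829/630 (U(v, f) = -2/36 + 96/70 = -2*1/36 + 96*(1/70) = -1/18 + 48/35 = 829/630)
√(-29618 + U(-92, -88)) = √(-29618 + 829/630) = √(-18658511/630) = I*√1306095770/210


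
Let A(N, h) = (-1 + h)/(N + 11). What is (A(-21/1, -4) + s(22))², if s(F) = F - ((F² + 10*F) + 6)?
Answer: 1890625/4 ≈ 4.7266e+5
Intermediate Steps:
A(N, h) = (-1 + h)/(11 + N)
s(F) = -6 - F² - 9*F (s(F) = F - (6 + F² + 10*F) = F + (-6 - F² - 10*F) = -6 - F² - 9*F)
(A(-21/1, -4) + s(22))² = ((-1 - 4)/(11 - 21/1) + (-6 - 1*22² - 9*22))² = (-5/(11 - 21*1) + (-6 - 1*484 - 198))² = (-5/(11 - 21) + (-6 - 484 - 198))² = (-5/(-10) - 688)² = (-⅒*(-5) - 688)² = (½ - 688)² = (-1375/2)² = 1890625/4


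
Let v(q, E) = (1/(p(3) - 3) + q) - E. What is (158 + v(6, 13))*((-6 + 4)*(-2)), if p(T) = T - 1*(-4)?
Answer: 605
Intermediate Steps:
p(T) = 4 + T (p(T) = T + 4 = 4 + T)
v(q, E) = 1/4 + q - E (v(q, E) = (1/((4 + 3) - 3) + q) - E = (1/(7 - 3) + q) - E = (1/4 + q) - E = 1/4 + q - E)
(158 + v(6, 13))*((-6 + 4)*(-2)) = (158 + (1/4 + 6 - 1*13))*((-6 + 4)*(-2)) = (158 + (1/4 + 6 - 13))*(-2*(-2)) = (158 - 27/4)*4 = (605/4)*4 = 605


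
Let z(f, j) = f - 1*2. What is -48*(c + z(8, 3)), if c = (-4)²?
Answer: -1056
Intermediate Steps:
c = 16
z(f, j) = -2 + f (z(f, j) = f - 2 = -2 + f)
-48*(c + z(8, 3)) = -48*(16 + (-2 + 8)) = -48*(16 + 6) = -48*22 = -1056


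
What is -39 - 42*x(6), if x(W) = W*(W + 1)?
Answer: -1803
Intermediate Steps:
x(W) = W*(1 + W)
-39 - 42*x(6) = -39 - 252*(1 + 6) = -39 - 252*7 = -39 - 42*42 = -39 - 1764 = -1803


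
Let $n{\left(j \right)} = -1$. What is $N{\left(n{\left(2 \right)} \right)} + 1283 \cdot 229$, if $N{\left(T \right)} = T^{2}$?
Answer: $293808$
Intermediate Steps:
$N{\left(n{\left(2 \right)} \right)} + 1283 \cdot 229 = \left(-1\right)^{2} + 1283 \cdot 229 = 1 + 293807 = 293808$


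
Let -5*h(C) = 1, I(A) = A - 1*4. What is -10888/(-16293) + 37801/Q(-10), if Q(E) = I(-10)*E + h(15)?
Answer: 1029023059/3796269 ≈ 271.06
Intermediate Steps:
I(A) = -4 + A (I(A) = A - 4 = -4 + A)
h(C) = -1/5 (h(C) = -1/5*1 = -1/5)
Q(E) = -1/5 - 14*E (Q(E) = (-4 - 10)*E - 1/5 = -14*E - 1/5 = -1/5 - 14*E)
-10888/(-16293) + 37801/Q(-10) = -10888/(-16293) + 37801/(-1/5 - 14*(-10)) = -10888*(-1/16293) + 37801/(-1/5 + 140) = 10888/16293 + 37801/(699/5) = 10888/16293 + 37801*(5/699) = 10888/16293 + 189005/699 = 1029023059/3796269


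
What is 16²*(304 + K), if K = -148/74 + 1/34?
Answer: 1314432/17 ≈ 77320.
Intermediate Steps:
K = -67/34 (K = -148*1/74 + 1*(1/34) = -2 + 1/34 = -67/34 ≈ -1.9706)
16²*(304 + K) = 16²*(304 - 67/34) = 256*(10269/34) = 1314432/17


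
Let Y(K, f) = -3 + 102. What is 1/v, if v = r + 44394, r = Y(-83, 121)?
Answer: 1/44493 ≈ 2.2475e-5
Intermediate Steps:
Y(K, f) = 99
r = 99
v = 44493 (v = 99 + 44394 = 44493)
1/v = 1/44493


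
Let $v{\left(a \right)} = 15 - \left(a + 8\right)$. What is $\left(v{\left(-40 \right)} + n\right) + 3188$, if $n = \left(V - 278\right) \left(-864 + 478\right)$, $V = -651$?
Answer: $361829$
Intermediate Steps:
$n = 358594$ ($n = \left(-651 - 278\right) \left(-864 + 478\right) = \left(-929\right) \left(-386\right) = 358594$)
$v{\left(a \right)} = 7 - a$ ($v{\left(a \right)} = 15 - \left(8 + a\right) = 7 - a$)
$\left(v{\left(-40 \right)} + n\right) + 3188 = \left(\left(7 - -40\right) + 358594\right) + 3188 = \left(\left(7 + 40\right) + 358594\right) + 3188 = \left(47 + 358594\right) + 3188 = 358641 + 3188 = 361829$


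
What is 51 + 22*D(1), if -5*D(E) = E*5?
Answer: 29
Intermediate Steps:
D(E) = -E (D(E) = -E*5/5 = -E)
51 + 22*D(1) = 51 + 22*(-1*1) = 51 + 22*(-1) = 51 - 22 = 29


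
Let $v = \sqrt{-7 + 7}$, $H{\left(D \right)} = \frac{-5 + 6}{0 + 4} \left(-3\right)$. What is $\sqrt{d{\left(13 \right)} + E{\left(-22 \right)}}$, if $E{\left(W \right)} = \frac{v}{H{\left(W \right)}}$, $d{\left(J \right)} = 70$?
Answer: $\sqrt{70} \approx 8.3666$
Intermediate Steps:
$H{\left(D \right)} = - \frac{3}{4}$ ($H{\left(D \right)} = 1 \cdot \frac{1}{4} \left(-3\right) = \frac{1}{4} \left(-3\right) = - \frac{3}{4}$)
$v = 0$ ($v = \sqrt{0} = 0$)
$E{\left(W \right)} = 0$ ($E{\left(W \right)} = \frac{0}{- \frac{3}{4}} = 0 \left(- \frac{4}{3}\right) = 0$)
$\sqrt{d{\left(13 \right)} + E{\left(-22 \right)}} = \sqrt{70 + 0} = \sqrt{70}$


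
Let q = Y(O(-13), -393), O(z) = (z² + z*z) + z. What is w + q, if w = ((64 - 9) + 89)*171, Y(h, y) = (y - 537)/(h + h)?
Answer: 1600467/65 ≈ 24623.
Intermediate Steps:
O(z) = z + 2*z² (O(z) = (z² + z²) + z = 2*z² + z = z + 2*z²)
Y(h, y) = (-537 + y)/(2*h) (Y(h, y) = (-537 + y)/((2*h)) = (-537 + y)*(1/(2*h)) = (-537 + y)/(2*h))
q = -93/65 (q = (-537 - 393)/(2*((-13*(1 + 2*(-13))))) = (½)*(-930)/(-13*(1 - 26)) = (½)*(-930)/(-13*(-25)) = (½)*(-930)/325 = (½)*(1/325)*(-930) = -93/65 ≈ -1.4308)
w = 24624 (w = (55 + 89)*171 = 144*171 = 24624)
w + q = 24624 - 93/65 = 1600467/65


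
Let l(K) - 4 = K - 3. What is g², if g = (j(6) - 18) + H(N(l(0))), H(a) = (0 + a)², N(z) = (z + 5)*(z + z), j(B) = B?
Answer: 17424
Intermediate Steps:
l(K) = 1 + K (l(K) = 4 + (K - 3) = 4 + (-3 + K) = 1 + K)
N(z) = 2*z*(5 + z) (N(z) = (5 + z)*(2*z) = 2*z*(5 + z))
H(a) = a²
g = 132 (g = (6 - 18) + (2*(1 + 0)*(5 + (1 + 0)))² = -12 + (2*1*(5 + 1))² = -12 + (2*1*6)² = -12 + 12² = -12 + 144 = 132)
g² = 132² = 17424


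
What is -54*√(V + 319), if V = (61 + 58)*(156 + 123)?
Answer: -216*√2095 ≈ -9886.6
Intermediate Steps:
V = 33201 (V = 119*279 = 33201)
-54*√(V + 319) = -54*√(33201 + 319) = -216*√2095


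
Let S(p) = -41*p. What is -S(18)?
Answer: 738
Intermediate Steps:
-S(18) = -(-41)*18 = -1*(-738) = 738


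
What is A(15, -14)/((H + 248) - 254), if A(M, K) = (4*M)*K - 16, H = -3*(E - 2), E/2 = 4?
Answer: 107/3 ≈ 35.667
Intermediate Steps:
E = 8 (E = 2*4 = 8)
H = -18 (H = -3*(8 - 2) = -3*6 = -18)
A(M, K) = -16 + 4*K*M (A(M, K) = 4*K*M - 16 = -16 + 4*K*M)
A(15, -14)/((H + 248) - 254) = (-16 + 4*(-14)*15)/((-18 + 248) - 254) = (-16 - 840)/(230 - 254) = -856/(-24) = -856*(-1/24) = 107/3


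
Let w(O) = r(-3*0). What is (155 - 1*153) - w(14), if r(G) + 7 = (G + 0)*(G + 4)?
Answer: 9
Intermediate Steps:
r(G) = -7 + G*(4 + G) (r(G) = -7 + (G + 0)*(G + 4) = -7 + G*(4 + G))
w(O) = -7 (w(O) = -7 + (-3*0)² + 4*(-3*0) = -7 + 0² + 4*0 = -7 + 0 + 0 = -7)
(155 - 1*153) - w(14) = (155 - 1*153) - 1*(-7) = (155 - 153) + 7 = 2 + 7 = 9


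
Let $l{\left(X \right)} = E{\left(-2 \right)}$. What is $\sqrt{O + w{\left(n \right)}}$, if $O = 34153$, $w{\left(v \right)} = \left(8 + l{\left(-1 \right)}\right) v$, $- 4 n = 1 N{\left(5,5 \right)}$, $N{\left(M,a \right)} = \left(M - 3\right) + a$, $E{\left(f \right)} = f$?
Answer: $\frac{\sqrt{136570}}{2} \approx 184.78$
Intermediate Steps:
$N{\left(M,a \right)} = -3 + M + a$ ($N{\left(M,a \right)} = \left(-3 + M\right) + a = -3 + M + a$)
$l{\left(X \right)} = -2$
$n = - \frac{7}{4}$ ($n = - \frac{1 \left(-3 + 5 + 5\right)}{4} = - \frac{1 \cdot 7}{4} = \left(- \frac{1}{4}\right) 7 = - \frac{7}{4} \approx -1.75$)
$w{\left(v \right)} = 6 v$ ($w{\left(v \right)} = \left(8 - 2\right) v = 6 v$)
$\sqrt{O + w{\left(n \right)}} = \sqrt{34153 + 6 \left(- \frac{7}{4}\right)} = \sqrt{34153 - \frac{21}{2}} = \sqrt{\frac{68285}{2}} = \frac{\sqrt{136570}}{2}$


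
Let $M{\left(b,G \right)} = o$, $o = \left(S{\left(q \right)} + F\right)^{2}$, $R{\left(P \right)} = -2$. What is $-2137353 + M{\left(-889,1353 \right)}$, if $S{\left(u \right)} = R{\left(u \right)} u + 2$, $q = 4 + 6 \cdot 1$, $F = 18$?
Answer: $-2137353$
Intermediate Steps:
$q = 10$ ($q = 4 + 6 = 10$)
$S{\left(u \right)} = 2 - 2 u$ ($S{\left(u \right)} = - 2 u + 2 = 2 - 2 u$)
$o = 0$ ($o = \left(\left(2 - 20\right) + 18\right)^{2} = \left(-18 + 18\right)^{2} = 0^{2} = 0$)
$M{\left(b,G \right)} = 0$
$-2137353 + M{\left(-889,1353 \right)} = -2137353 + 0 = -2137353$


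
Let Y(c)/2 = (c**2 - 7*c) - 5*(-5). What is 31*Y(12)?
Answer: 5270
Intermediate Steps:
Y(c) = 50 - 14*c + 2*c**2 (Y(c) = 2*((c**2 - 7*c) - 5*(-5)) = 2*((c**2 - 7*c) + 25) = 2*(25 + c**2 - 7*c) = 50 - 14*c + 2*c**2)
31*Y(12) = 31*(50 - 14*12 + 2*12**2) = 31*(50 - 168 + 2*144) = 31*(50 - 168 + 288) = 31*170 = 5270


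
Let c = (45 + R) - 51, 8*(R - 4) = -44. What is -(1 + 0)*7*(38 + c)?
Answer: -427/2 ≈ -213.50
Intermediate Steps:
R = -3/2 (R = 4 + (⅛)*(-44) = 4 - 11/2 = -3/2 ≈ -1.5000)
c = -15/2 (c = (45 - 3/2) - 51 = 87/2 - 51 = -15/2 ≈ -7.5000)
-(1 + 0)*7*(38 + c) = -(1 + 0)*7*(38 - 15/2) = -1*7*61/2 = -7*61/2 = -1*427/2 = -427/2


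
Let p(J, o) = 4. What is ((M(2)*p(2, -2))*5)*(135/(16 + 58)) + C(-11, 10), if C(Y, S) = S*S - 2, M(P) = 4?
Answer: 9026/37 ≈ 243.95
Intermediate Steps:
C(Y, S) = -2 + S² (C(Y, S) = S² - 2 = -2 + S²)
((M(2)*p(2, -2))*5)*(135/(16 + 58)) + C(-11, 10) = ((4*4)*5)*(135/(16 + 58)) + (-2 + 10²) = (16*5)*(135/74) + (-2 + 100) = 80*(135*(1/74)) + 98 = 80*(135/74) + 98 = 5400/37 + 98 = 9026/37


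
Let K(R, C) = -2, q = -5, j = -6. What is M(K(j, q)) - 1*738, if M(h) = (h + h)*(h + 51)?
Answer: -934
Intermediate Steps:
M(h) = 2*h*(51 + h) (M(h) = (2*h)*(51 + h) = 2*h*(51 + h))
M(K(j, q)) - 1*738 = 2*(-2)*(51 - 2) - 1*738 = 2*(-2)*49 - 738 = -196 - 738 = -934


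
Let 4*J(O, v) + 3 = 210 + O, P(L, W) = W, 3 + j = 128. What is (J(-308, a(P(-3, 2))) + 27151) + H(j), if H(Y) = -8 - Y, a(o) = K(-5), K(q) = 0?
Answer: 107971/4 ≈ 26993.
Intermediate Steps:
j = 125 (j = -3 + 128 = 125)
a(o) = 0
J(O, v) = 207/4 + O/4 (J(O, v) = -3/4 + (210 + O)/4 = -3/4 + (105/2 + O/4) = 207/4 + O/4)
(J(-308, a(P(-3, 2))) + 27151) + H(j) = ((207/4 + (1/4)*(-308)) + 27151) + (-8 - 1*125) = ((207/4 - 77) + 27151) + (-8 - 125) = (-101/4 + 27151) - 133 = 108503/4 - 133 = 107971/4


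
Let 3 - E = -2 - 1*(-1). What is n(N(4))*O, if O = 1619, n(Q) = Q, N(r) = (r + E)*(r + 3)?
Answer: 90664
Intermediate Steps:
E = 4 (E = 3 - (-2 - 1*(-1)) = 3 - (-2 + 1) = 3 - 1*(-1) = 3 + 1 = 4)
N(r) = (3 + r)*(4 + r) (N(r) = (r + 4)*(r + 3) = (4 + r)*(3 + r) = (3 + r)*(4 + r))
n(N(4))*O = (12 + 4² + 7*4)*1619 = (12 + 16 + 28)*1619 = 56*1619 = 90664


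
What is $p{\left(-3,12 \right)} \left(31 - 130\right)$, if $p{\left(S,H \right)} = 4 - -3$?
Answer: $-693$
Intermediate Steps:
$p{\left(S,H \right)} = 7$ ($p{\left(S,H \right)} = 4 + 3 = 7$)
$p{\left(-3,12 \right)} \left(31 - 130\right) = 7 \left(31 - 130\right) = 7 \left(-99\right) = -693$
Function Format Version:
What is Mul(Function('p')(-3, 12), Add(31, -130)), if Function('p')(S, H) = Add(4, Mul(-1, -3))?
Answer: -693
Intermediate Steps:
Function('p')(S, H) = 7 (Function('p')(S, H) = Add(4, 3) = 7)
Mul(Function('p')(-3, 12), Add(31, -130)) = Mul(7, Add(31, -130)) = Mul(7, -99) = -693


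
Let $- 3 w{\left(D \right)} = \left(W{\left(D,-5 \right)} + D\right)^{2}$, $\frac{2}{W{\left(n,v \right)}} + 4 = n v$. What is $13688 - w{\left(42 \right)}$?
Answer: $\frac{490328785}{34347} \approx 14276.0$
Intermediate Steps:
$W{\left(n,v \right)} = \frac{2}{-4 + n v}$
$w{\left(D \right)} = - \frac{\left(D + \frac{2}{-4 - 5 D}\right)^{2}}{3}$ ($w{\left(D \right)} = - \frac{\left(\frac{2}{-4 + D \left(-5\right)} + D\right)^{2}}{3} = - \frac{\left(\frac{2}{-4 - 5 D} + D\right)^{2}}{3} = - \frac{\left(D + \frac{2}{-4 - 5 D}\right)^{2}}{3}$)
$13688 - w{\left(42 \right)} = 13688 - - \frac{\left(-2 + 42 \left(4 + 5 \cdot 42\right)\right)^{2}}{3 \left(4 + 5 \cdot 42\right)^{2}} = 13688 - - \frac{\left(-2 + 42 \left(4 + 210\right)\right)^{2}}{3 \left(4 + 210\right)^{2}} = 13688 - - \frac{\left(-2 + 42 \cdot 214\right)^{2}}{3 \cdot 45796} = 13688 - \left(- \frac{1}{3}\right) \left(-2 + 8988\right)^{2} \cdot \frac{1}{45796} = 13688 - \left(- \frac{1}{3}\right) 8986^{2} \cdot \frac{1}{45796} = 13688 - \left(- \frac{1}{3}\right) 80748196 \cdot \frac{1}{45796} = 13688 - - \frac{20187049}{34347} = 13688 + \frac{20187049}{34347} = \frac{490328785}{34347}$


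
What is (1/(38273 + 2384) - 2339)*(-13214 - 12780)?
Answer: 2471944191668/40657 ≈ 6.0800e+7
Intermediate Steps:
(1/(38273 + 2384) - 2339)*(-13214 - 12780) = (1/40657 - 2339)*(-25994) = -95096722/40657*(-25994) = 2471944191668/40657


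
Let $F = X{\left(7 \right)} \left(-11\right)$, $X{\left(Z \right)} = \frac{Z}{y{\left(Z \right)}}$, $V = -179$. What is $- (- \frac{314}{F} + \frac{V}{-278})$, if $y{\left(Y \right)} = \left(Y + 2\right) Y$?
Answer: $- \frac{787597}{3058} \approx -257.55$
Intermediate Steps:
$y{\left(Y \right)} = Y \left(2 + Y\right)$ ($y{\left(Y \right)} = \left(2 + Y\right) Y = Y \left(2 + Y\right)$)
$X{\left(Z \right)} = \frac{1}{2 + Z}$ ($X{\left(Z \right)} = \frac{Z}{Z \left(2 + Z\right)} = Z \frac{1}{Z \left(2 + Z\right)} = \frac{1}{2 + Z}$)
$F = - \frac{11}{9}$ ($F = \frac{1}{2 + 7} \left(-11\right) = \frac{1}{9} \left(-11\right) = - \frac{11}{9} \approx -1.2222$)
$- (- \frac{314}{F} + \frac{V}{-278}) = - (- \frac{314}{- \frac{11}{9}} - \frac{179}{-278}) = - (\left(-314\right) \left(- \frac{9}{11}\right) - - \frac{179}{278}) = - (\frac{2826}{11} + \frac{179}{278}) = \left(-1\right) \frac{787597}{3058} = - \frac{787597}{3058}$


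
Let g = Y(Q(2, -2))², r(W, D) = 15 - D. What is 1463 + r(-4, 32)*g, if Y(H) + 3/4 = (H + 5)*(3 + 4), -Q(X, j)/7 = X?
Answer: -1082017/16 ≈ -67626.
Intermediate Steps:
Q(X, j) = -7*X
Y(H) = 137/4 + 7*H (Y(H) = -¾ + (H + 5)*(3 + 4) = -¾ + (5 + H)*7 = -¾ + (35 + 7*H) = 137/4 + 7*H)
g = 65025/16 (g = (137/4 + 7*(-7*2))² = (137/4 + 7*(-14))² = (137/4 - 98)² = (-255/4)² = 65025/16 ≈ 4064.1)
1463 + r(-4, 32)*g = 1463 + (15 - 1*32)*(65025/16) = 1463 + (15 - 32)*(65025/16) = 1463 - 17*65025/16 = 1463 - 1105425/16 = -1082017/16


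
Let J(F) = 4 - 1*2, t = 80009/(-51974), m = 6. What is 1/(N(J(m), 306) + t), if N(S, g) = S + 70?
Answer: 51974/3662119 ≈ 0.014192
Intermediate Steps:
t = -80009/51974 (t = 80009*(-1/51974) = -80009/51974 ≈ -1.5394)
J(F) = 2 (J(F) = 4 - 2 = 2)
N(S, g) = 70 + S
1/(N(J(m), 306) + t) = 1/((70 + 2) - 80009/51974) = 1/(72 - 80009/51974) = 1/(3662119/51974) = 51974/3662119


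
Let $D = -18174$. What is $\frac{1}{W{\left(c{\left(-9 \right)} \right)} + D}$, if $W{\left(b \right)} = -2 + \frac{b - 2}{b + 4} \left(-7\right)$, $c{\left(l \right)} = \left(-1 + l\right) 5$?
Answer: $- \frac{23}{418230} \approx -5.4994 \cdot 10^{-5}$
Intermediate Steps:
$c{\left(l \right)} = -5 + 5 l$
$W{\left(b \right)} = -2 - \frac{7 \left(-2 + b\right)}{4 + b}$ ($W{\left(b \right)} = -2 + \frac{-2 + b}{4 + b} \left(-7\right) = -2 - \frac{7 \left(-2 + b\right)}{4 + b}$)
$\frac{1}{W{\left(c{\left(-9 \right)} \right)} + D} = \frac{1}{\frac{3 \left(2 - 3 \left(-5 + 5 \left(-9\right)\right)\right)}{4 + \left(-5 + 5 \left(-9\right)\right)} - 18174} = \frac{1}{\frac{3 \left(2 - 3 \left(-5 - 45\right)\right)}{4 - 50} - 18174} = \frac{1}{\frac{3 \left(2 - -150\right)}{4 - 50} - 18174} = \frac{1}{\frac{3 \left(2 + 150\right)}{-46} - 18174} = \frac{1}{3 \left(- \frac{1}{46}\right) 152 - 18174} = \frac{1}{- \frac{228}{23} - 18174} = \frac{1}{- \frac{418230}{23}} = - \frac{23}{418230}$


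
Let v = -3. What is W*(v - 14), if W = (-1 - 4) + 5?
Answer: 0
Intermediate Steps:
W = 0 (W = -5 + 5 = 0)
W*(v - 14) = 0*(-3 - 14) = 0*(-17) = 0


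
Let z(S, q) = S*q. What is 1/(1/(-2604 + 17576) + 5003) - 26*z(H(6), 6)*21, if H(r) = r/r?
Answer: -245388493120/74904917 ≈ -3276.0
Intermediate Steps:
H(r) = 1
1/(1/(-2604 + 17576) + 5003) - 26*z(H(6), 6)*21 = 1/(1/(-2604 + 17576) + 5003) - 26*6*21 = 1/(1/14972 + 5003) - 26*6*21 = 1/(1/14972 + 5003) - 156*21 = 1/(74904917/14972) - 3276 = 14972/74904917 - 3276 = -245388493120/74904917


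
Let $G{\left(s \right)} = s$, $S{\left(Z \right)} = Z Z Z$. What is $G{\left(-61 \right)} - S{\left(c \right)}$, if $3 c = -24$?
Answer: $451$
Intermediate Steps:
$c = -8$ ($c = \frac{1}{3} \left(-24\right) = -8$)
$S{\left(Z \right)} = Z^{3}$ ($S{\left(Z \right)} = Z^{2} Z = Z^{3}$)
$G{\left(-61 \right)} - S{\left(c \right)} = -61 - \left(-8\right)^{3} = -61 - -512 = -61 + 512 = 451$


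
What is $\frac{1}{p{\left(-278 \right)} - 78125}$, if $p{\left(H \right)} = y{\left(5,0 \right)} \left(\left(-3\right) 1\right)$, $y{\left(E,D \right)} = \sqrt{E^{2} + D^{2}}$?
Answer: $- \frac{1}{78140} \approx -1.2798 \cdot 10^{-5}$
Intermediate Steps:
$y{\left(E,D \right)} = \sqrt{D^{2} + E^{2}}$
$p{\left(H \right)} = -15$ ($p{\left(H \right)} = \sqrt{0^{2} + 5^{2}} \left(\left(-3\right) 1\right) = \sqrt{0 + 25} \left(-3\right) = \sqrt{25} \left(-3\right) = 5 \left(-3\right) = -15$)
$\frac{1}{p{\left(-278 \right)} - 78125} = \frac{1}{-15 - 78125} = \frac{1}{-78140} = - \frac{1}{78140}$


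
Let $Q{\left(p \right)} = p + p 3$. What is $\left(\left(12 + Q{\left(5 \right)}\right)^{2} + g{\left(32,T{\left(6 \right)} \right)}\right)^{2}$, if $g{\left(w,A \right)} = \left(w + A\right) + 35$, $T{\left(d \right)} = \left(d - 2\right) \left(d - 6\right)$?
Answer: $1190281$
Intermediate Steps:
$T{\left(d \right)} = \left(-6 + d\right) \left(-2 + d\right)$ ($T{\left(d \right)} = \left(-2 + d\right) \left(-6 + d\right) = \left(-6 + d\right) \left(-2 + d\right)$)
$g{\left(w,A \right)} = 35 + A + w$ ($g{\left(w,A \right)} = \left(A + w\right) + 35 = 35 + A + w$)
$Q{\left(p \right)} = 4 p$ ($Q{\left(p \right)} = p + 3 p = 4 p$)
$\left(\left(12 + Q{\left(5 \right)}\right)^{2} + g{\left(32,T{\left(6 \right)} \right)}\right)^{2} = \left(\left(12 + 4 \cdot 5\right)^{2} + \left(35 + \left(12 + 6^{2} - 48\right) + 32\right)\right)^{2} = \left(\left(12 + 20\right)^{2} + \left(35 + \left(12 + 36 - 48\right) + 32\right)\right)^{2} = \left(32^{2} + \left(35 + 0 + 32\right)\right)^{2} = \left(1024 + 67\right)^{2} = 1091^{2} = 1190281$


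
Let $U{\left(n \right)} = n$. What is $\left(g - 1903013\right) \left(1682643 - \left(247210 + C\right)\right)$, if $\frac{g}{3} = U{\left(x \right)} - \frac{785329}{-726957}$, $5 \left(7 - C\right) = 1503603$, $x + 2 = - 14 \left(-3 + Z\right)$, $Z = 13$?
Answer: $- \frac{4003889567430398896}{1211595} \approx -3.3046 \cdot 10^{12}$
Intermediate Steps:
$x = -142$ ($x = -2 - 14 \left(-3 + 13\right) = -2 - 140 = -142$)
$C = - \frac{1503568}{5}$ ($C = 7 - \frac{1503603}{5} = - \frac{1503568}{5} \approx -3.0071 \cdot 10^{5}$)
$g = - \frac{102442565}{242319}$ ($g = 3 \left(-142 - \frac{785329}{-726957}\right) = 3 \left(-142 - - \frac{785329}{726957}\right) = 3 \left(-142 + \frac{785329}{726957}\right) = 3 \left(- \frac{102442565}{726957}\right) = - \frac{102442565}{242319} \approx -422.76$)
$\left(g - 1903013\right) \left(1682643 - \left(247210 + C\right)\right) = \left(- \frac{102442565}{242319} - 1903013\right) \left(1682643 - - \frac{267518}{5}\right) = - \frac{461238649712 \left(1682643 + \left(-247210 + \frac{1503568}{5}\right)\right)}{242319} = - \frac{461238649712 \left(1682643 + \frac{267518}{5}\right)}{242319} = \left(- \frac{461238649712}{242319}\right) \frac{8680733}{5} = - \frac{4003889567430398896}{1211595}$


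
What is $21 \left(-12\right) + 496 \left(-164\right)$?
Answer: $-81596$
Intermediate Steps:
$21 \left(-12\right) + 496 \left(-164\right) = -252 - 81344 = -81596$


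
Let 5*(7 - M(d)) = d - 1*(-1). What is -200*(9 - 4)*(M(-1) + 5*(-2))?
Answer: 3000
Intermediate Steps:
M(d) = 34/5 - d/5 (M(d) = 7 - (d - 1*(-1))/5 = 7 - (d + 1)/5 = 7 - (1 + d)/5 = 7 + (-⅕ - d/5) = 34/5 - d/5)
-200*(9 - 4)*(M(-1) + 5*(-2)) = -200*(9 - 4)*((34/5 - ⅕*(-1)) + 5*(-2)) = -1000*((34/5 + ⅕) - 10) = -1000*(7 - 10) = -1000*(-3) = -200*(-15) = 3000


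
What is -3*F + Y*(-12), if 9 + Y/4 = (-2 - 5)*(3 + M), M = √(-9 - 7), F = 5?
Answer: 1425 + 1344*I ≈ 1425.0 + 1344.0*I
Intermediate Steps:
M = 4*I (M = √(-16) = 4*I ≈ 4.0*I)
Y = -120 - 112*I (Y = -36 + 4*((-2 - 5)*(3 + 4*I)) = -36 + 4*(-7*(3 + 4*I)) = -36 + 4*(-21 - 28*I) = -36 + (-84 - 112*I) = -120 - 112*I ≈ -120.0 - 112.0*I)
-3*F + Y*(-12) = -3*5 + (-120 - 112*I)*(-12) = -15 + (1440 + 1344*I) = 1425 + 1344*I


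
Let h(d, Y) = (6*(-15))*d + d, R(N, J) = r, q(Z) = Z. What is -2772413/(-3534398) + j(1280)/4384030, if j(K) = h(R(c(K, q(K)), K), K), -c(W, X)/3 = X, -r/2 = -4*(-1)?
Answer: 868347018269/1106779061710 ≈ 0.78457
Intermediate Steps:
r = -8 (r = -(-8)*(-1) = -2*4 = -8)
c(W, X) = -3*X
R(N, J) = -8
h(d, Y) = -89*d (h(d, Y) = -90*d + d = -89*d)
j(K) = 712 (j(K) = -89*(-8) = 712)
-2772413/(-3534398) + j(1280)/4384030 = -2772413/(-3534398) + 712/4384030 = -2772413*(-1/3534398) + 712*(1/4384030) = 396059/504914 + 356/2192015 = 868347018269/1106779061710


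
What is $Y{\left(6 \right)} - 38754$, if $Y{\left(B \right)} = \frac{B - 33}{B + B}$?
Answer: $- \frac{155025}{4} \approx -38756.0$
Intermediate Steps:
$Y{\left(B \right)} = \frac{-33 + B}{2 B}$
$Y{\left(6 \right)} - 38754 = \frac{-33 + 6}{2 \cdot 6} - 38754 = \frac{1}{2} \cdot \frac{1}{6} \left(-27\right) - 38754 = - \frac{9}{4} - 38754 = - \frac{155025}{4}$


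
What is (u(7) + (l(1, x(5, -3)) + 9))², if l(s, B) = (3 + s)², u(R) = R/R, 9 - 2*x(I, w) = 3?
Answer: 676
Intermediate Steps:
x(I, w) = 3 (x(I, w) = 9/2 - ½*3 = 9/2 - 3/2 = 3)
u(R) = 1
(u(7) + (l(1, x(5, -3)) + 9))² = (1 + ((3 + 1)² + 9))² = (1 + (4² + 9))² = (1 + (16 + 9))² = (1 + 25)² = 26² = 676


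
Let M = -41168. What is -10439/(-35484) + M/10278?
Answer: -225585545/60784092 ≈ -3.7113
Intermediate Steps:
-10439/(-35484) + M/10278 = -10439/(-35484) - 41168/10278 = -10439*(-1/35484) - 41168*1/10278 = 10439/35484 - 20584/5139 = -225585545/60784092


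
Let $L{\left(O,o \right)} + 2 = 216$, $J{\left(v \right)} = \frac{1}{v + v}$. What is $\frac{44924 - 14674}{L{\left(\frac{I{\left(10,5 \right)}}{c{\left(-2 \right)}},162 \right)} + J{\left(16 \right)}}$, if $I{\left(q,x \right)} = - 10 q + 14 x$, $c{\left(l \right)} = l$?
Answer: $\frac{968000}{6849} \approx 141.33$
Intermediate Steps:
$J{\left(v \right)} = \frac{1}{2 v}$
$L{\left(O,o \right)} = 214$ ($L{\left(O,o \right)} = -2 + 216 = 214$)
$\frac{44924 - 14674}{L{\left(\frac{I{\left(10,5 \right)}}{c{\left(-2 \right)}},162 \right)} + J{\left(16 \right)}} = \frac{44924 - 14674}{214 + \frac{1}{2 \cdot 16}} = \frac{30250}{214 + \frac{1}{2} \cdot \frac{1}{16}} = \frac{30250}{214 + \frac{1}{32}} = \frac{30250}{\frac{6849}{32}} = 30250 \cdot \frac{32}{6849} = \frac{968000}{6849}$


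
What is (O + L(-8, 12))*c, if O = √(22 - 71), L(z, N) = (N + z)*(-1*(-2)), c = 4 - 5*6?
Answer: -208 - 182*I ≈ -208.0 - 182.0*I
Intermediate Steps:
c = -26 (c = 4 - 30 = -26)
L(z, N) = 2*N + 2*z (L(z, N) = (N + z)*2 = 2*N + 2*z)
O = 7*I (O = √(-49) = 7*I ≈ 7.0*I)
(O + L(-8, 12))*c = (7*I + (2*12 + 2*(-8)))*(-26) = (7*I + (24 - 16))*(-26) = (7*I + 8)*(-26) = (8 + 7*I)*(-26) = -208 - 182*I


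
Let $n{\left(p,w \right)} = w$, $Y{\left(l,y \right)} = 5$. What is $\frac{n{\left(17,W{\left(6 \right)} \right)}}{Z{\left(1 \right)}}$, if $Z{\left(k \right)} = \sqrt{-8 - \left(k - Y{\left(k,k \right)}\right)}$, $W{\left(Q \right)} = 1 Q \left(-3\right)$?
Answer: $9 i \approx 9.0 i$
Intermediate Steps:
$W{\left(Q \right)} = - 3 Q$ ($W{\left(Q \right)} = Q \left(-3\right) = - 3 Q$)
$Z{\left(k \right)} = \sqrt{-3 - k}$ ($Z{\left(k \right)} = \sqrt{-8 - \left(-5 + k\right)} = \sqrt{-3 - k}$)
$\frac{n{\left(17,W{\left(6 \right)} \right)}}{Z{\left(1 \right)}} = \frac{\left(-3\right) 6}{\sqrt{-3 - 1}} = - \frac{18}{\sqrt{-3 - 1}} = - \frac{18}{\sqrt{-4}} = - \frac{18}{2 i} = - 18 \left(- \frac{i}{2}\right) = 9 i$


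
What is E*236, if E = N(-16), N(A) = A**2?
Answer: 60416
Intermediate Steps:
E = 256 (E = (-16)**2 = 256)
E*236 = 256*236 = 60416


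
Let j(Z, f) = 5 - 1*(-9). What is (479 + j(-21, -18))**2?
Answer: 243049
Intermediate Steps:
j(Z, f) = 14 (j(Z, f) = 5 + 9 = 14)
(479 + j(-21, -18))**2 = (479 + 14)**2 = 493**2 = 243049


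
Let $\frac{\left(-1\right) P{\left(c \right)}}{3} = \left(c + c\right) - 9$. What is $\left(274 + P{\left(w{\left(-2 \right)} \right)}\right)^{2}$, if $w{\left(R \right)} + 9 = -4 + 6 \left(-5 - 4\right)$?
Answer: $494209$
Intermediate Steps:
$w{\left(R \right)} = -67$ ($w{\left(R \right)} = -9 + \left(-4 + 6 \left(-5 - 4\right)\right) = -9 + \left(-4 + 6 \left(-9\right)\right) = -9 - 58 = -67$)
$P{\left(c \right)} = 27 - 6 c$ ($P{\left(c \right)} = - 3 \left(\left(c + c\right) - 9\right) = - 3 \left(2 c - 9\right) = - 3 \left(-9 + 2 c\right) = 27 - 6 c$)
$\left(274 + P{\left(w{\left(-2 \right)} \right)}\right)^{2} = \left(274 + \left(27 - -402\right)\right)^{2} = \left(274 + \left(27 + 402\right)\right)^{2} = \left(274 + 429\right)^{2} = 703^{2} = 494209$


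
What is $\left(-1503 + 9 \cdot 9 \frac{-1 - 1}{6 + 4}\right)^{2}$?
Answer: $\frac{57699216}{25} \approx 2.308 \cdot 10^{6}$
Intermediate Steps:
$\left(-1503 + 9 \cdot 9 \frac{-1 - 1}{6 + 4}\right)^{2} = \left(-1503 + 81 \left(- \frac{2}{10}\right)\right)^{2} = \left(-1503 + 81 \left(\left(-2\right) \frac{1}{10}\right)\right)^{2} = \left(-1503 + 81 \left(- \frac{1}{5}\right)\right)^{2} = \left(-1503 - \frac{81}{5}\right)^{2} = \left(- \frac{7596}{5}\right)^{2} = \frac{57699216}{25}$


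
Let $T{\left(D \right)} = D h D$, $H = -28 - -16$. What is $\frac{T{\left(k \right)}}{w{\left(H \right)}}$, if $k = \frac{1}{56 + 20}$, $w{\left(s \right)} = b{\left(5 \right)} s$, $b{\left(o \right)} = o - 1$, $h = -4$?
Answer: $\frac{1}{69312} \approx 1.4428 \cdot 10^{-5}$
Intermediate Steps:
$b{\left(o \right)} = -1 + o$
$H = -12$ ($H = -28 + 16 = -12$)
$w{\left(s \right)} = 4 s$ ($w{\left(s \right)} = \left(-1 + 5\right) s = 4 s$)
$k = \frac{1}{76} \approx 0.013158$
$T{\left(D \right)} = - 4 D^{2}$ ($T{\left(D \right)} = D \left(-4\right) D = - 4 D D = - 4 D^{2}$)
$\frac{T{\left(k \right)}}{w{\left(H \right)}} = \frac{\left(-4\right) \left(\frac{1}{76}\right)^{2}}{4 \left(-12\right)} = \frac{\left(-4\right) \frac{1}{5776}}{-48} = \left(- \frac{1}{1444}\right) \left(- \frac{1}{48}\right) = \frac{1}{69312}$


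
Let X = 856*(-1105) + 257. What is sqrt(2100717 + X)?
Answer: sqrt(1155094) ≈ 1074.8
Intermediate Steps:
X = -945623 (X = -945880 + 257 = -945623)
sqrt(2100717 + X) = sqrt(2100717 - 945623) = sqrt(1155094)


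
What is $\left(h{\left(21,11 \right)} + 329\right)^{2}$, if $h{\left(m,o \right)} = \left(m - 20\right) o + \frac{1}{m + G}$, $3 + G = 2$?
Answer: $\frac{46253601}{400} \approx 1.1563 \cdot 10^{5}$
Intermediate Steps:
$G = -1$ ($G = -3 + 2 = -1$)
$h{\left(m,o \right)} = \frac{1}{-1 + m} + o \left(-20 + m\right)$ ($h{\left(m,o \right)} = \left(m - 20\right) o + \frac{1}{m - 1} = \left(-20 + m\right) o + \frac{1}{-1 + m} = o \left(-20 + m\right) + \frac{1}{-1 + m} = \frac{1}{-1 + m} + o \left(-20 + m\right)$)
$\left(h{\left(21,11 \right)} + 329\right)^{2} = \left(\frac{1 + 20 \cdot 11 + 11 \cdot 21^{2} - 441 \cdot 11}{-1 + 21} + 329\right)^{2} = \left(\frac{1 + 220 + 11 \cdot 441 - 4851}{20} + 329\right)^{2} = \left(\frac{1 + 220 + 4851 - 4851}{20} + 329\right)^{2} = \left(\frac{1}{20} \cdot 221 + 329\right)^{2} = \left(\frac{221}{20} + 329\right)^{2} = \left(\frac{6801}{20}\right)^{2} = \frac{46253601}{400}$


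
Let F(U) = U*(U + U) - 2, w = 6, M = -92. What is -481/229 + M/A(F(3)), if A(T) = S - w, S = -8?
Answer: 7167/1603 ≈ 4.4710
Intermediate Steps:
F(U) = -2 + 2*U² (F(U) = U*(2*U) - 2 = 2*U² - 2 = -2 + 2*U²)
A(T) = -14 (A(T) = -8 - 1*6 = -8 - 6 = -14)
-481/229 + M/A(F(3)) = -481/229 - 92/(-14) = -481*1/229 - 92*(-1/14) = -481/229 + 46/7 = 7167/1603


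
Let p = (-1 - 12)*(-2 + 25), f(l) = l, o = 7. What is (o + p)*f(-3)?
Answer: 876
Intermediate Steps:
p = -299 (p = -13*23 = -299)
(o + p)*f(-3) = (7 - 299)*(-3) = -292*(-3) = 876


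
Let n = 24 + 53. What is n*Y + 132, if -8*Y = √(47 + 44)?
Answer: 132 - 77*√91/8 ≈ 40.183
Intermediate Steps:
Y = -√91/8 (Y = -√(47 + 44)/8 = -√91/8 ≈ -1.1924)
n = 77
n*Y + 132 = 77*(-√91/8) + 132 = -77*√91/8 + 132 = 132 - 77*√91/8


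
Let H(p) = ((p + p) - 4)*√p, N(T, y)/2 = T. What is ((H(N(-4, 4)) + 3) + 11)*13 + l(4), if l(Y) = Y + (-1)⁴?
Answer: 187 - 520*I*√2 ≈ 187.0 - 735.39*I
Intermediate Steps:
N(T, y) = 2*T
l(Y) = 1 + Y (l(Y) = Y + 1 = 1 + Y)
H(p) = √p*(-4 + 2*p) (H(p) = (2*p - 4)*√p = (-4 + 2*p)*√p = √p*(-4 + 2*p))
((H(N(-4, 4)) + 3) + 11)*13 + l(4) = ((2*√(2*(-4))*(-2 + 2*(-4)) + 3) + 11)*13 + (1 + 4) = ((2*√(-8)*(-2 - 8) + 3) + 11)*13 + 5 = ((2*(2*I*√2)*(-10) + 3) + 11)*13 + 5 = ((-40*I*√2 + 3) + 11)*13 + 5 = ((3 - 40*I*√2) + 11)*13 + 5 = (14 - 40*I*√2)*13 + 5 = (182 - 520*I*√2) + 5 = 187 - 520*I*√2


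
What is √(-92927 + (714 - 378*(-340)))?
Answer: √36307 ≈ 190.54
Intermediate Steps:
√(-92927 + (714 - 378*(-340))) = √(-92927 + (714 + 128520)) = √(-92927 + 129234) = √36307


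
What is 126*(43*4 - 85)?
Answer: 10962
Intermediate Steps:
126*(43*4 - 85) = 126*(172 - 85) = 126*87 = 10962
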